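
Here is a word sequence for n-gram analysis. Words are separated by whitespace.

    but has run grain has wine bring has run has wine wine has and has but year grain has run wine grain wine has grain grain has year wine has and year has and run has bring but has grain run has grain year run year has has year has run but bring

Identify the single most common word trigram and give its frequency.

"wine has and", 2 times

Trigram frequencies (highest first):
  wine has and: 2
  but has run: 1
  has run grain: 1
  run grain has: 1
  grain has wine: 1
  has wine bring: 1
  … (44 more, each ≤ 1)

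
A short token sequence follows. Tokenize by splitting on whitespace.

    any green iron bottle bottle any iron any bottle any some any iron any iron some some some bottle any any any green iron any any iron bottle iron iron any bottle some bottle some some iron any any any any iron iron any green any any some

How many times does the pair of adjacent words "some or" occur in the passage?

Scanning the 47 overlapping bigram windows for "some or":
  (none found)

0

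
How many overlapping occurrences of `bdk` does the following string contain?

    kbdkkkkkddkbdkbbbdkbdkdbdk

Sliding a length-3 window over the 26 characters (24 positions):
  position 2–4: bdk
  position 12–14: bdk
  position 17–19: bdk
  position 20–22: bdk
  position 24–26: bdk

5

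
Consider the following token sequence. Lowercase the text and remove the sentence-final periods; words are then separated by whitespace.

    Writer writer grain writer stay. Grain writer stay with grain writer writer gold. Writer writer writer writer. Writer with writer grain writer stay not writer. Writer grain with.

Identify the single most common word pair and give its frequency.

Bigram frequencies (highest first):
  writer writer: 7
  grain writer: 4
  writer grain: 3
  writer stay: 3
  stay grain: 1
  stay with: 1
  … (8 more, each ≤ 1)

"writer writer", 7 times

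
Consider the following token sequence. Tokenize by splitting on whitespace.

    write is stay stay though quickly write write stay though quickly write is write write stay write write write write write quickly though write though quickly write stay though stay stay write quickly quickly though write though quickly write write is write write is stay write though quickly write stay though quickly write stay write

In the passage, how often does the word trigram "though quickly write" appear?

6

Scanning the 53 overlapping trigram windows for "though quickly write":
  position 5–7: though quickly write
  position 10–12: though quickly write
  position 25–27: though quickly write
  position 37–39: though quickly write
  position 47–49: though quickly write
  position 51–53: though quickly write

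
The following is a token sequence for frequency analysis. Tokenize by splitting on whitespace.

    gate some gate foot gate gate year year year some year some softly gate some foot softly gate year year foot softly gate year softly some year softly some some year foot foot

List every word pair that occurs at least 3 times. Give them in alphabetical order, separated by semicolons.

Bigram counts meeting the condition (at least 3 times):
  gate year: 3
  softly gate: 3
  some year: 3
  year year: 3

gate year; softly gate; some year; year year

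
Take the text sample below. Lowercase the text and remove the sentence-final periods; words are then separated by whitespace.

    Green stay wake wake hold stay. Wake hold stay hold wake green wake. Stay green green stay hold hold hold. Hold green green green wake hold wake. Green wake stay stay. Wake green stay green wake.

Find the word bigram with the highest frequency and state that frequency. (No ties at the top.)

"green wake", 4 times

Bigram frequencies (highest first):
  green wake: 4
  green stay: 3
  stay wake: 3
  wake hold: 3
  wake green: 3
  green green: 3
  … (9 more, each ≤ 3)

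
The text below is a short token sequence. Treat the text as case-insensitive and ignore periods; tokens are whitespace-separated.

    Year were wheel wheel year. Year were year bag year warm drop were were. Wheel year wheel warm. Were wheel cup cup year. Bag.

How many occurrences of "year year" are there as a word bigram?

1

Scanning the 23 overlapping bigram windows for "year year":
  position 5–6: year year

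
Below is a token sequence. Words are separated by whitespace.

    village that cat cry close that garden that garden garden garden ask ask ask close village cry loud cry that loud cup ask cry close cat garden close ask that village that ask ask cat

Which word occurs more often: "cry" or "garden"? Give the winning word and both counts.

"cry": 4 occurrences
"garden": 5 occurrences

"garden" (5 vs 4)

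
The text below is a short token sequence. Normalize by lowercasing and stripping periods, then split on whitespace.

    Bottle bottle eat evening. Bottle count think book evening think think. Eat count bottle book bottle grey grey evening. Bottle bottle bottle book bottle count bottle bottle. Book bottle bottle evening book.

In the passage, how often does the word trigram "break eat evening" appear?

Scanning the 30 overlapping trigram windows for "break eat evening":
  (none found)

0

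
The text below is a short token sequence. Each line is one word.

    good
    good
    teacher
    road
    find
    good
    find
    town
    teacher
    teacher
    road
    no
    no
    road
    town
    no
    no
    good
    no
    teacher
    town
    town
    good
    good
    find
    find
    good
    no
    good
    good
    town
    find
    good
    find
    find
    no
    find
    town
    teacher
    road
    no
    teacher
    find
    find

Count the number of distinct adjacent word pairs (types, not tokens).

44 tokens → 43 bigram windows in total.
Repeated bigrams (each contributes count−1 duplicates):
  find find: 3
  find good: 3
  good find: 3
  good good: 3
  teacher road: 3
  find town: 2
  good no: 2
  no good: 2
  … (4 more repeated)
17 duplicate windows → 43 − 17 = 26 distinct.

26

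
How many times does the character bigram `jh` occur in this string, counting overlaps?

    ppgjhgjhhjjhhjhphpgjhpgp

5

Sliding a length-2 window over the 24 characters (23 positions):
  position 4–5: jh
  position 7–8: jh
  position 11–12: jh
  position 14–15: jh
  position 20–21: jh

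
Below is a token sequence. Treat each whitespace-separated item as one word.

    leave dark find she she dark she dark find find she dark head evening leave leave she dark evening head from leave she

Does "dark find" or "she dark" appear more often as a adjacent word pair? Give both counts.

"dark find": 2 occurrences
"she dark": 4 occurrences

"she dark" (4 vs 2)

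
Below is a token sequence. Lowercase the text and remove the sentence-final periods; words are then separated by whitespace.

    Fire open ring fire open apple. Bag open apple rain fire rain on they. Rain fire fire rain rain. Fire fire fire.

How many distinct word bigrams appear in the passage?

22 tokens → 21 bigram windows in total.
Repeated bigrams (each contributes count−1 duplicates):
  fire fire: 3
  rain fire: 3
  fire open: 2
  fire rain: 2
  open apple: 2
7 duplicate windows → 21 − 7 = 14 distinct.

14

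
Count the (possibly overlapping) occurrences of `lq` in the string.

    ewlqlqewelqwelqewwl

4

Sliding a length-2 window over the 19 characters (18 positions):
  position 3–4: lq
  position 5–6: lq
  position 10–11: lq
  position 14–15: lq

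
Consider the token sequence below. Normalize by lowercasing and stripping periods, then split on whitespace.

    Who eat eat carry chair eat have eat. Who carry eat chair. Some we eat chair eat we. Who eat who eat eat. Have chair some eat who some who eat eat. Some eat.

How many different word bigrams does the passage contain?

34 tokens → 33 bigram windows in total.
Repeated bigrams (each contributes count−1 duplicates):
  who eat: 4
  eat eat: 3
  eat who: 3
  chair eat: 2
  chair some: 2
  eat chair: 2
  eat have: 2
  some eat: 2
12 duplicate windows → 33 − 12 = 21 distinct.

21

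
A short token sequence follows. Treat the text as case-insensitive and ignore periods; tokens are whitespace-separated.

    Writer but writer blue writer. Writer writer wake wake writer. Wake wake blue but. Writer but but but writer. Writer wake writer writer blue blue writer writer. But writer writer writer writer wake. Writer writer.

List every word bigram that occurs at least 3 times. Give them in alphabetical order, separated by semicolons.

but writer; wake writer; writer but; writer wake; writer writer

Bigram counts meeting the condition (at least 3 times):
  but writer: 4
  wake writer: 3
  writer but: 3
  writer wake: 4
  writer writer: 9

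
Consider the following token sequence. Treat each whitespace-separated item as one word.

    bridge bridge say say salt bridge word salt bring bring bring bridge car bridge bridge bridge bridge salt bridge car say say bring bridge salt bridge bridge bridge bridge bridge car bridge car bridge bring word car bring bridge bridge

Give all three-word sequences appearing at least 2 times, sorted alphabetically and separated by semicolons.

bridge bridge bridge; bridge car bridge; bridge salt bridge

Trigram counts meeting the condition (at least 2 times):
  bridge bridge bridge: 5
  bridge car bridge: 3
  bridge salt bridge: 2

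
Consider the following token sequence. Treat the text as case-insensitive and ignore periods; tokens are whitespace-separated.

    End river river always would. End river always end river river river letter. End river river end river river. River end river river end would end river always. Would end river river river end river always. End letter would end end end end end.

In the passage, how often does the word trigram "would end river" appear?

Scanning the 42 overlapping trigram windows for "would end river":
  position 5–7: would end river
  position 25–27: would end river
  position 29–31: would end river

3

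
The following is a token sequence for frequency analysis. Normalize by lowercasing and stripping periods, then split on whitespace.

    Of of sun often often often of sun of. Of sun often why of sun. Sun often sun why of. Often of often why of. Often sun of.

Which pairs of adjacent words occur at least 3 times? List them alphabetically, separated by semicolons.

Bigram counts meeting the condition (at least 3 times):
  of often: 3
  of sun: 4
  sun often: 3
  why of: 3

of often; of sun; sun often; why of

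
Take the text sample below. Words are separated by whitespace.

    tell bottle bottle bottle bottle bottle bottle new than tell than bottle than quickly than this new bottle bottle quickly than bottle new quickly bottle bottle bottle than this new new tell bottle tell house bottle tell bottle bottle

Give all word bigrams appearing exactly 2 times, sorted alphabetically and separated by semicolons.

bottle new; bottle tell; bottle than; quickly than; than bottle; than this; this new

Bigram counts meeting the condition (exactly 2 times):
  bottle new: 2
  bottle tell: 2
  bottle than: 2
  quickly than: 2
  than bottle: 2
  than this: 2
  this new: 2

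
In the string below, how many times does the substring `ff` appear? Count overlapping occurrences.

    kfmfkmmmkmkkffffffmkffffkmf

8

Sliding a length-2 window over the 27 characters (26 positions):
  position 13–14: ff
  position 14–15: ff
  position 15–16: ff
  position 16–17: ff
  position 17–18: ff
  position 21–22: ff
  position 22–23: ff
  position 23–24: ff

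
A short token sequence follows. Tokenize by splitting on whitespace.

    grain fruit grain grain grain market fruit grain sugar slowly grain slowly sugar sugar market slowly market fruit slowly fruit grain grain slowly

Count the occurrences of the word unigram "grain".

8

Scanning the 23 tokens for "grain":
  position 1: grain
  position 3: grain
  position 4: grain
  position 5: grain
  position 8: grain
  position 11: grain
  position 21: grain
  position 22: grain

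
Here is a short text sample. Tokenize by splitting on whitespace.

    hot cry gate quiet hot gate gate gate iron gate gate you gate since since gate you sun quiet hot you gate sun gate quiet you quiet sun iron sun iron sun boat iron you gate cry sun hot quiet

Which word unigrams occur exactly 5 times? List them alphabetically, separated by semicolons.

Unigram counts meeting the condition (exactly 5 times):
  quiet: 5
  you: 5

quiet; you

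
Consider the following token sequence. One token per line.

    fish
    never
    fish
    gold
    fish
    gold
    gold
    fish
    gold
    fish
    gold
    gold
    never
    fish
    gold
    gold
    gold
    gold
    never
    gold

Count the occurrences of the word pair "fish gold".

Scanning the 19 overlapping bigram windows for "fish gold":
  position 3–4: fish gold
  position 5–6: fish gold
  position 8–9: fish gold
  position 10–11: fish gold
  position 14–15: fish gold

5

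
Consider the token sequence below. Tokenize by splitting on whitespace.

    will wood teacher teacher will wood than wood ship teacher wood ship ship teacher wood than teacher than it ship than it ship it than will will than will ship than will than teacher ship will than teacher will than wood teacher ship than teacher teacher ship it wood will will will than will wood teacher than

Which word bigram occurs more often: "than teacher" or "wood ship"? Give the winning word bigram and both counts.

"than teacher": 4 occurrences
"wood ship": 2 occurrences

"than teacher" (4 vs 2)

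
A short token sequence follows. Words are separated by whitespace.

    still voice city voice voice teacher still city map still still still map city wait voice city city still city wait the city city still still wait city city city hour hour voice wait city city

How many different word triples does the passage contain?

32

36 tokens → 34 trigram windows in total.
Repeated trigrams (each contributes count−1 duplicates):
  city city still: 2
  wait city city: 2
2 duplicate windows → 34 − 2 = 32 distinct.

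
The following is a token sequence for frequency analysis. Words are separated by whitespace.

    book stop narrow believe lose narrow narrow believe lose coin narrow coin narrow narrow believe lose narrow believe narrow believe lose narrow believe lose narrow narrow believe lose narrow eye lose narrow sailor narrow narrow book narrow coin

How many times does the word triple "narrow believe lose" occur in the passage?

Scanning the 36 overlapping trigram windows for "narrow believe lose":
  position 3–5: narrow believe lose
  position 7–9: narrow believe lose
  position 14–16: narrow believe lose
  position 19–21: narrow believe lose
  position 22–24: narrow believe lose
  position 26–28: narrow believe lose

6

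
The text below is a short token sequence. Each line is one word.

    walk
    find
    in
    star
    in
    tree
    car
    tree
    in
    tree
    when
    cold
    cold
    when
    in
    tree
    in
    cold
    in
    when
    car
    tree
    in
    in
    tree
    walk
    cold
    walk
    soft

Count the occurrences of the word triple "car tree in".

2

Scanning the 27 overlapping trigram windows for "car tree in":
  position 7–9: car tree in
  position 21–23: car tree in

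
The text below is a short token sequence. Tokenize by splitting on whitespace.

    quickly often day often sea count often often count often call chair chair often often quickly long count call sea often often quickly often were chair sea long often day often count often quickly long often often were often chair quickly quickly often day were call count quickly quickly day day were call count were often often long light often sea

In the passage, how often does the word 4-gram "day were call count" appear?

Scanning the 58 overlapping 4-gram windows for "day were call count":
  position 44–47: day were call count
  position 51–54: day were call count

2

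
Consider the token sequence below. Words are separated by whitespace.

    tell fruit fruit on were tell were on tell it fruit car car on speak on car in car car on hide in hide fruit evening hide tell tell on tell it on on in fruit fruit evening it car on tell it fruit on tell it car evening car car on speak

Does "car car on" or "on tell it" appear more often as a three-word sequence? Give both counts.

"car car on": 3 occurrences
"on tell it": 4 occurrences

"on tell it" (4 vs 3)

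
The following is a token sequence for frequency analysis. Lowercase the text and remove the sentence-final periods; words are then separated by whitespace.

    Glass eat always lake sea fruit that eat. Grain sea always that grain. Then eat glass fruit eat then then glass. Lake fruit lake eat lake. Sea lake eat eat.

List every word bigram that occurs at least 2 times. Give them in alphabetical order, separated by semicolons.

Bigram counts meeting the condition (at least 2 times):
  lake eat: 2
  lake sea: 2

lake eat; lake sea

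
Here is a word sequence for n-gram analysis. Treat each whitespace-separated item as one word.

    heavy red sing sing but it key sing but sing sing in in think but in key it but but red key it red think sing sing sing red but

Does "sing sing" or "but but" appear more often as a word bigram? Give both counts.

"sing sing" (4 vs 1)

"sing sing": 4 occurrences
"but but": 1 occurrence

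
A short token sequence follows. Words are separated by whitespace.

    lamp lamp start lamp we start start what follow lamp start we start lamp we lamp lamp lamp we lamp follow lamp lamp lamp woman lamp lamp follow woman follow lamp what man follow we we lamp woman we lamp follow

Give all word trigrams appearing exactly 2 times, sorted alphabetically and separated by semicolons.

Trigram counts meeting the condition (exactly 2 times):
  lamp lamp lamp: 2
  lamp we lamp: 2
  start lamp we: 2
  we lamp follow: 2

lamp lamp lamp; lamp we lamp; start lamp we; we lamp follow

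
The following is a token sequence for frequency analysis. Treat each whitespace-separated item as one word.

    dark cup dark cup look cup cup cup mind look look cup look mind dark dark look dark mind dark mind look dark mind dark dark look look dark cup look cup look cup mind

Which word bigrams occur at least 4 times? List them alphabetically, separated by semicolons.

Bigram counts meeting the condition (at least 4 times):
  cup look: 4
  look cup: 4

cup look; look cup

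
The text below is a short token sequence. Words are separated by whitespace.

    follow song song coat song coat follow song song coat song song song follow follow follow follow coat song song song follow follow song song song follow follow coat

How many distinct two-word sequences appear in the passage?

29 tokens → 28 bigram windows in total.
Repeated bigrams (each contributes count−1 duplicates):
  song song: 8
  follow follow: 5
  coat song: 3
  follow song: 3
  song coat: 3
  song follow: 3
  follow coat: 2
20 duplicate windows → 28 − 20 = 8 distinct.

8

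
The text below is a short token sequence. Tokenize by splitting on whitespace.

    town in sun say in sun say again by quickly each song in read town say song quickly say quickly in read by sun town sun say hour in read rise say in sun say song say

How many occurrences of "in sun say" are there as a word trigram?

3

Scanning the 35 overlapping trigram windows for "in sun say":
  position 2–4: in sun say
  position 5–7: in sun say
  position 33–35: in sun say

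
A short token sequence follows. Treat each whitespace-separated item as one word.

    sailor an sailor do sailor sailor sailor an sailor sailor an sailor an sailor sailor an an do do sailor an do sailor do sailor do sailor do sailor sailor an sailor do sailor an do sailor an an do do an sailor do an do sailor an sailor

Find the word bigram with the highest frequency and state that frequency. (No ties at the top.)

"sailor an", 10 times

Bigram frequencies (highest first):
  sailor an: 10
  do sailor: 9
  an sailor: 7
  sailor do: 6
  sailor sailor: 5
  an do: 5
  … (3 more, each ≤ 2)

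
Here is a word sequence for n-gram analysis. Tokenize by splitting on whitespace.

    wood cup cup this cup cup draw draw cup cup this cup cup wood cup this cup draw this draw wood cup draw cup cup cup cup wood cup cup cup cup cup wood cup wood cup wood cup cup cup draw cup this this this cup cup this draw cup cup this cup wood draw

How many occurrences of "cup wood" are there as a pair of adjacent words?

Scanning the 55 overlapping bigram windows for "cup wood":
  position 13–14: cup wood
  position 27–28: cup wood
  position 33–34: cup wood
  position 35–36: cup wood
  position 37–38: cup wood
  position 54–55: cup wood

6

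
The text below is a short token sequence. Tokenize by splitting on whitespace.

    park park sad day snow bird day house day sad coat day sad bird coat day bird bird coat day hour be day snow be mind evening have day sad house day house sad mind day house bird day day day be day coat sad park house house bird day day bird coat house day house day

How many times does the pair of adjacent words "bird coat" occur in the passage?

3

Scanning the 56 overlapping bigram windows for "bird coat":
  position 14–15: bird coat
  position 18–19: bird coat
  position 52–53: bird coat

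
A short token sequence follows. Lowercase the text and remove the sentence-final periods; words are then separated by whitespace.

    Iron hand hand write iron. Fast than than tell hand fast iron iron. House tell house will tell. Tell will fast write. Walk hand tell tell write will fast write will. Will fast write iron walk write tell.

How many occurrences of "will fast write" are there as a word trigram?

3

Scanning the 36 overlapping trigram windows for "will fast write":
  position 20–22: will fast write
  position 28–30: will fast write
  position 32–34: will fast write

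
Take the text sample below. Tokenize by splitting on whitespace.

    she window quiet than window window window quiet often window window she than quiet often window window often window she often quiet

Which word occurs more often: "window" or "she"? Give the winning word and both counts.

"window" (9 vs 3)

"window": 9 occurrences
"she": 3 occurrences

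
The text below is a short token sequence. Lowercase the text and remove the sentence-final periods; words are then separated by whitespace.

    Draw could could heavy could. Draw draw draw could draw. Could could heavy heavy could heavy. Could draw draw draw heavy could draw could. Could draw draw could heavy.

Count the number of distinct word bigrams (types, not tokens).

29 tokens → 28 bigram windows in total.
Repeated bigrams (each contributes count−1 duplicates):
  could draw: 5
  draw could: 5
  draw draw: 5
  could heavy: 4
  heavy could: 4
  could could: 3
20 duplicate windows → 28 − 20 = 8 distinct.

8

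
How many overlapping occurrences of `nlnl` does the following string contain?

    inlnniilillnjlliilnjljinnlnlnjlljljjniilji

1

Sliding a length-4 window over the 42 characters (39 positions):
  position 25–28: nlnl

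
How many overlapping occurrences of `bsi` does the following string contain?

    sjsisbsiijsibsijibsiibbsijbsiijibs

5

Sliding a length-3 window over the 34 characters (32 positions):
  position 6–8: bsi
  position 13–15: bsi
  position 18–20: bsi
  position 23–25: bsi
  position 27–29: bsi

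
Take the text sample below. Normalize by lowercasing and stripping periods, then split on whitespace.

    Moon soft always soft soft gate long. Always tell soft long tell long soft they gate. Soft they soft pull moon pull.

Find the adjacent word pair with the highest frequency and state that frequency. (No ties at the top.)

"soft they", 2 times

Bigram frequencies (highest first):
  soft they: 2
  moon soft: 1
  soft always: 1
  always soft: 1
  soft soft: 1
  soft gate: 1
  … (14 more, each ≤ 1)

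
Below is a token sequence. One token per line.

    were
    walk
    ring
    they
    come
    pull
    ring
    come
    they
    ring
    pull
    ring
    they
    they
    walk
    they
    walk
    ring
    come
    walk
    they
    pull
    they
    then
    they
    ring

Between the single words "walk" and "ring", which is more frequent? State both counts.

"walk": 4 occurrences
"ring": 6 occurrences

"ring" (6 vs 4)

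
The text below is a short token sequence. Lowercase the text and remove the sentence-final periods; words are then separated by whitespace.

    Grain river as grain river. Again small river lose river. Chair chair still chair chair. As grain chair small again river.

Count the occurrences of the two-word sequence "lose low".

0

Scanning the 20 overlapping bigram windows for "lose low":
  (none found)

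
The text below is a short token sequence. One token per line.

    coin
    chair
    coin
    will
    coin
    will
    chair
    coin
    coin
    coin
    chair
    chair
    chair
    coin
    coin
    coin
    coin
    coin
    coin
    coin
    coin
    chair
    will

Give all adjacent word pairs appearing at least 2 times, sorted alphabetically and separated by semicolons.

Bigram counts meeting the condition (at least 2 times):
  chair chair: 2
  chair coin: 3
  coin chair: 3
  coin coin: 9
  coin will: 2

chair chair; chair coin; coin chair; coin coin; coin will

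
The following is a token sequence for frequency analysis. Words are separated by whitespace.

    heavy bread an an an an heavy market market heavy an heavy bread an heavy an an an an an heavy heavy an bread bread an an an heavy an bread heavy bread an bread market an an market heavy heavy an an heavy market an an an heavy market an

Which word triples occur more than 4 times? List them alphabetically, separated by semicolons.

an an an; an an heavy

Trigram counts meeting the condition (more than 4 times):
  an an an: 7
  an an heavy: 5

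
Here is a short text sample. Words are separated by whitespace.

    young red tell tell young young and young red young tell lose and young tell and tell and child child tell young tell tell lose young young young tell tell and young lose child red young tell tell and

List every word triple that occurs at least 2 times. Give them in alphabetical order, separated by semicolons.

red young tell; tell tell and; young tell tell

Trigram counts meeting the condition (at least 2 times):
  red young tell: 2
  tell tell and: 2
  young tell tell: 3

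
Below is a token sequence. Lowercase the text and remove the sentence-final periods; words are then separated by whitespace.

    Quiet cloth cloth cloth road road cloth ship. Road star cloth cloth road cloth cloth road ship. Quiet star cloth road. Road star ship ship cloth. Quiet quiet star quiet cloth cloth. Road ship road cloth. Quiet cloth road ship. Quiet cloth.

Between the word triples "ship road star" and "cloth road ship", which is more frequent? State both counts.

"cloth road ship" (3 vs 1)

"ship road star": 1 occurrence
"cloth road ship": 3 occurrences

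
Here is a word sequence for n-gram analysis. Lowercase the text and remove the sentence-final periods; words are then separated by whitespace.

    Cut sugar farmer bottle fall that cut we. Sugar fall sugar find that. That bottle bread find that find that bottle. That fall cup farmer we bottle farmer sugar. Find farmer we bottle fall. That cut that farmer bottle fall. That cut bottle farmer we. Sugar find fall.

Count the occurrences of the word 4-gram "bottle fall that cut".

3

Scanning the 45 overlapping 4-gram windows for "bottle fall that cut":
  position 4–7: bottle fall that cut
  position 33–36: bottle fall that cut
  position 39–42: bottle fall that cut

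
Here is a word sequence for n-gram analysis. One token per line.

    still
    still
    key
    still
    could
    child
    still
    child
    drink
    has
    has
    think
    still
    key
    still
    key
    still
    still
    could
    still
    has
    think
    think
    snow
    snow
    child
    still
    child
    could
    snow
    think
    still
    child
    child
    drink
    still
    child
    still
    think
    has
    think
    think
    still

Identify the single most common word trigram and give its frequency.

"still key still", 3 times

Trigram frequencies (highest first):
  still key still: 3
  child still child: 2
  has think think: 2
  still still key: 1
  key still could: 1
  still could child: 1
  … (31 more, each ≤ 1)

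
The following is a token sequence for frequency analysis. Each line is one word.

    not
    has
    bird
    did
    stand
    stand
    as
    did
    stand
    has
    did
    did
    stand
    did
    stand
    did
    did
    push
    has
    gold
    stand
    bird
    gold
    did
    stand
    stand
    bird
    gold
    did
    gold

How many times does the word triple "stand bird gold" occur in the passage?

Scanning the 28 overlapping trigram windows for "stand bird gold":
  position 21–23: stand bird gold
  position 26–28: stand bird gold

2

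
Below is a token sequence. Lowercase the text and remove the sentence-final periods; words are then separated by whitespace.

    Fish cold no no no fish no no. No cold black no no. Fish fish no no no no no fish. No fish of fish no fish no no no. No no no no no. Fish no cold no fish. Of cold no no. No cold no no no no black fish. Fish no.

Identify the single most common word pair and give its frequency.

"no no", 21 times

Bigram frequencies (highest first):
  no no: 21
  no fish: 7
  fish no: 7
  cold no: 4
  no cold: 3
  fish fish: 2
  … (8 more, each ≤ 2)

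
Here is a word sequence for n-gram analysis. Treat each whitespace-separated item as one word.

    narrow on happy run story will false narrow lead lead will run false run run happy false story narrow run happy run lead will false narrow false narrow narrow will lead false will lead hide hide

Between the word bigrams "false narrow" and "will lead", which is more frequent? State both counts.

"false narrow" (3 vs 2)

"false narrow": 3 occurrences
"will lead": 2 occurrences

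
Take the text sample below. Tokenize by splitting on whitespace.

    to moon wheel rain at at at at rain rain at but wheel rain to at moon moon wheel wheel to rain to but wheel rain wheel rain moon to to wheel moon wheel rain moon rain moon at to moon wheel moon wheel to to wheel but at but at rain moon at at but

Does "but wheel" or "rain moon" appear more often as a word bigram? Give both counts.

"but wheel": 2 occurrences
"rain moon": 4 occurrences

"rain moon" (4 vs 2)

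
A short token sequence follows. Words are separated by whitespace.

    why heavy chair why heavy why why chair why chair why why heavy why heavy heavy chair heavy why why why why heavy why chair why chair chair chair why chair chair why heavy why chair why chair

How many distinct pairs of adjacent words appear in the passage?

38 tokens → 37 bigram windows in total.
Repeated bigrams (each contributes count−1 duplicates):
  chair why: 7
  why chair: 7
  why heavy: 6
  heavy why: 5
  why why: 5
  chair chair: 3
  heavy chair: 2
28 duplicate windows → 37 − 28 = 9 distinct.

9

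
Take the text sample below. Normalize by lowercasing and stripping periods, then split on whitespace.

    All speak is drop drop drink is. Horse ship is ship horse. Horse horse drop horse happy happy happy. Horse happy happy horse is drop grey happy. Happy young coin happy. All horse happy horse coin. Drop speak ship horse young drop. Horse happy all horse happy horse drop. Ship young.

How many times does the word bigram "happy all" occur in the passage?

Scanning the 50 overlapping bigram windows for "happy all":
  position 31–32: happy all
  position 44–45: happy all

2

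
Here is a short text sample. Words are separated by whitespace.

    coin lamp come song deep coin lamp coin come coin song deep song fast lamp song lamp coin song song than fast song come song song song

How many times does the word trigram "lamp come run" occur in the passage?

0

Scanning the 25 overlapping trigram windows for "lamp come run":
  (none found)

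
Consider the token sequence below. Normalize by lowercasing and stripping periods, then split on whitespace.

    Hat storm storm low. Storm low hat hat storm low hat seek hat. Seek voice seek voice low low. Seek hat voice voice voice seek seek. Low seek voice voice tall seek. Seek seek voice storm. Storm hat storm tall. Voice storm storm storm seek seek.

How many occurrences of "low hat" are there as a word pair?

2

Scanning the 45 overlapping bigram windows for "low hat":
  position 6–7: low hat
  position 10–11: low hat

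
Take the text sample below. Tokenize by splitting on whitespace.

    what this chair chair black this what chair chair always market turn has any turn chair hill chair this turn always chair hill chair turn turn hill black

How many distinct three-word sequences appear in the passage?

25

28 tokens → 26 trigram windows in total.
Repeated trigrams (each contributes count−1 duplicates):
  chair hill chair: 2
1 duplicate windows → 26 − 1 = 25 distinct.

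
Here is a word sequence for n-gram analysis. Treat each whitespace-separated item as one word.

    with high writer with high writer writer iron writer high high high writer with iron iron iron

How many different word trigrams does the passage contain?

17 tokens → 15 trigram windows in total.
Repeated trigrams (each contributes count−1 duplicates):
  high writer with: 2
  with high writer: 2
2 duplicate windows → 15 − 2 = 13 distinct.

13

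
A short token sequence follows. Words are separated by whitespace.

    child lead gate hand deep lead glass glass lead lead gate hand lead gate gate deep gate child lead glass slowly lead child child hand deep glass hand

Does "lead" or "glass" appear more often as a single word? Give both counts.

"lead": 7 occurrences
"glass": 4 occurrences

"lead" (7 vs 4)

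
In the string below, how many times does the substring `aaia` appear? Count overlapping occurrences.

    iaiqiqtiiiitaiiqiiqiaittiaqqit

0

Sliding a length-4 window over the 30 characters (27 positions):
  (no match at any position)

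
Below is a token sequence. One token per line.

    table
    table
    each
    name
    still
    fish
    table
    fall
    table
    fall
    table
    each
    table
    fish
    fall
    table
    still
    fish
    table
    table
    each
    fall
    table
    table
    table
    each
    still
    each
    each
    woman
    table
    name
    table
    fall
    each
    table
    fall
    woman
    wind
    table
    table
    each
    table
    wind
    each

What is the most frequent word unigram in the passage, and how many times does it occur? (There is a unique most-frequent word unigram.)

"table", 18 times

Unigram frequencies (highest first):
  table: 18
  each: 9
  fall: 6
  still: 3
  fish: 3
  name: 2
  … (2 more, each ≤ 2)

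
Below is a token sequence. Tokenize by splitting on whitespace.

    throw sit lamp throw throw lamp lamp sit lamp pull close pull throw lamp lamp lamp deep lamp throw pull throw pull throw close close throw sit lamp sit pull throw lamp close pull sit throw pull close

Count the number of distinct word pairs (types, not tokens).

21

38 tokens → 37 bigram windows in total.
Repeated bigrams (each contributes count−1 duplicates):
  pull throw: 4
  lamp lamp: 3
  sit lamp: 3
  throw lamp: 3
  throw pull: 3
  close pull: 2
  lamp sit: 2
  lamp throw: 2
  … (2 more repeated)
16 duplicate windows → 37 − 16 = 21 distinct.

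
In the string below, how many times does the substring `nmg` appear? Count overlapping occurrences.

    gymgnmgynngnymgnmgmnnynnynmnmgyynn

Sliding a length-3 window over the 34 characters (32 positions):
  position 5–7: nmg
  position 16–18: nmg
  position 28–30: nmg

3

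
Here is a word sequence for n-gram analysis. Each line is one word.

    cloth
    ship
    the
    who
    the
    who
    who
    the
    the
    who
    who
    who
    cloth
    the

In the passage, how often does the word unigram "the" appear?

Scanning the 14 tokens for "the":
  position 3: the
  position 5: the
  position 8: the
  position 9: the
  position 14: the

5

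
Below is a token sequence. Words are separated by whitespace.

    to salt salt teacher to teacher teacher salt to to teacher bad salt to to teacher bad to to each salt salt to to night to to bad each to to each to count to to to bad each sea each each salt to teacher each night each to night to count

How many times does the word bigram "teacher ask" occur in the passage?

Scanning the 51 overlapping bigram windows for "teacher ask":
  (none found)

0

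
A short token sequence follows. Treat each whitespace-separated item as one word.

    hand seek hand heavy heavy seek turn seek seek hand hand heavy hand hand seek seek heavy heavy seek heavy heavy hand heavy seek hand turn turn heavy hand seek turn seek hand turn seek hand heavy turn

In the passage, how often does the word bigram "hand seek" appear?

Scanning the 37 overlapping bigram windows for "hand seek":
  position 1–2: hand seek
  position 14–15: hand seek
  position 29–30: hand seek

3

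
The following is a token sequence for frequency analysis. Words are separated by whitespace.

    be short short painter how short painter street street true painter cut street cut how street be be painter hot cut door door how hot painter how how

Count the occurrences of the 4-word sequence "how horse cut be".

0

Scanning the 25 overlapping 4-gram windows for "how horse cut be":
  (none found)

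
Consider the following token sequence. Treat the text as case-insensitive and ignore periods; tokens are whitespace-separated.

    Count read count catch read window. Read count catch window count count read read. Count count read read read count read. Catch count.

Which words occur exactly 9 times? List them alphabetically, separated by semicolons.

count; read

Unigram counts meeting the condition (exactly 9 times):
  count: 9
  read: 9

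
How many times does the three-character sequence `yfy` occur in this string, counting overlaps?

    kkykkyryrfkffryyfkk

0

Sliding a length-3 window over the 19 characters (17 positions):
  (no match at any position)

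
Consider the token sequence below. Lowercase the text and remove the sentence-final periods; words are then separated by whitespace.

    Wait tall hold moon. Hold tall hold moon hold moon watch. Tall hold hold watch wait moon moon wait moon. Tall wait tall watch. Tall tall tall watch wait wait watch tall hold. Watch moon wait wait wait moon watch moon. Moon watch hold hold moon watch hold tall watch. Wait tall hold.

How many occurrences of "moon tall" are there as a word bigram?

Scanning the 52 overlapping bigram windows for "moon tall":
  position 20–21: moon tall

1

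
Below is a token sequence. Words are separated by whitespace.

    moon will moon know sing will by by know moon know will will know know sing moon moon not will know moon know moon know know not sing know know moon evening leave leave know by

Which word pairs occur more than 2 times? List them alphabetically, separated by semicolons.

know know; know moon; moon know

Bigram counts meeting the condition (more than 2 times):
  know know: 3
  know moon: 4
  moon know: 4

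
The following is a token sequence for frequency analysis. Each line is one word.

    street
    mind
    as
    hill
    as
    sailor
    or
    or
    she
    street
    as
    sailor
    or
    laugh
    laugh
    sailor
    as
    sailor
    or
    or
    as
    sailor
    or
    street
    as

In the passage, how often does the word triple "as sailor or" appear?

Scanning the 23 overlapping trigram windows for "as sailor or":
  position 5–7: as sailor or
  position 11–13: as sailor or
  position 17–19: as sailor or
  position 21–23: as sailor or

4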